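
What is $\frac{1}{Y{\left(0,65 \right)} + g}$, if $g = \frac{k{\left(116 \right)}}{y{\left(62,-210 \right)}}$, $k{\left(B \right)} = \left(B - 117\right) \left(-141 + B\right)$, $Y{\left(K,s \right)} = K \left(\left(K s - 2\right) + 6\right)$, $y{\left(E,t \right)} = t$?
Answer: $- \frac{42}{5} \approx -8.4$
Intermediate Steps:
$Y{\left(K,s \right)} = K \left(4 + K s\right)$ ($Y{\left(K,s \right)} = K \left(\left(-2 + K s\right) + 6\right) = K \left(4 + K s\right)$)
$k{\left(B \right)} = \left(-141 + B\right) \left(-117 + B\right)$ ($k{\left(B \right)} = \left(-117 + B\right) \left(-141 + B\right) = \left(-141 + B\right) \left(-117 + B\right)$)
$g = - \frac{5}{42}$ ($g = \frac{16497 + 116^{2} - 29928}{-210} = \left(16497 + 13456 - 29928\right) \left(- \frac{1}{210}\right) = 25 \left(- \frac{1}{210}\right) = - \frac{5}{42} \approx -0.11905$)
$\frac{1}{Y{\left(0,65 \right)} + g} = \frac{1}{0 \left(4 + 0 \cdot 65\right) - \frac{5}{42}} = \frac{1}{0 \left(4 + 0\right) - \frac{5}{42}} = \frac{1}{0 \cdot 4 - \frac{5}{42}} = \frac{1}{0 - \frac{5}{42}} = \frac{1}{- \frac{5}{42}} = - \frac{42}{5}$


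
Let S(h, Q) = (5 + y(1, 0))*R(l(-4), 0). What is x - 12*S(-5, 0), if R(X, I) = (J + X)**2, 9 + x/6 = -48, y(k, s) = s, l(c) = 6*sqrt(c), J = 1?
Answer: 8238 - 1440*I ≈ 8238.0 - 1440.0*I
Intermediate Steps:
x = -342 (x = -54 + 6*(-48) = -54 - 288 = -342)
R(X, I) = (1 + X)**2
S(h, Q) = 5*(1 + 12*I)**2 (S(h, Q) = (5 + 0)*(1 + 6*sqrt(-4))**2 = 5*(1 + 6*(2*I))**2 = 5*(1 + 12*I)**2)
x - 12*S(-5, 0) = -342 - 12*(-715 + 120*I) = -342 + (8580 - 1440*I) = 8238 - 1440*I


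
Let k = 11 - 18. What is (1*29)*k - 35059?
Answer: -35262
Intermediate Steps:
k = -7
(1*29)*k - 35059 = (1*29)*(-7) - 35059 = 29*(-7) - 35059 = -203 - 35059 = -35262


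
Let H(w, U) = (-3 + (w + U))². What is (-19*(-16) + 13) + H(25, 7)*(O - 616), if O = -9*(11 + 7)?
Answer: -653981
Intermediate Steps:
O = -162 (O = -9*18 = -162)
H(w, U) = (-3 + U + w)² (H(w, U) = (-3 + (U + w))² = (-3 + U + w)²)
(-19*(-16) + 13) + H(25, 7)*(O - 616) = (-19*(-16) + 13) + (-3 + 7 + 25)²*(-162 - 616) = (304 + 13) + 29²*(-778) = 317 + 841*(-778) = 317 - 654298 = -653981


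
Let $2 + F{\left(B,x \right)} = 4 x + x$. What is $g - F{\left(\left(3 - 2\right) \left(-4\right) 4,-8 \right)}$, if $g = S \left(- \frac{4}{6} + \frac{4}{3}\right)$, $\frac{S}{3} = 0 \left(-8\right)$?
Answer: $42$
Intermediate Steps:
$S = 0$ ($S = 3 \cdot 0 \left(-8\right) = 3 \cdot 0 = 0$)
$F{\left(B,x \right)} = -2 + 5 x$ ($F{\left(B,x \right)} = -2 + \left(4 x + x\right) = -2 + 5 x$)
$g = 0$ ($g = 0 \left(- \frac{4}{6} + \frac{4}{3}\right) = 0 \left(\left(-4\right) \frac{1}{6} + 4 \cdot \frac{1}{3}\right) = 0 \left(- \frac{2}{3} + \frac{4}{3}\right) = 0 \cdot \frac{2}{3} = 0$)
$g - F{\left(\left(3 - 2\right) \left(-4\right) 4,-8 \right)} = 0 - \left(-2 + 5 \left(-8\right)\right) = 0 - \left(-2 - 40\right) = 0 - -42 = 0 + 42 = 42$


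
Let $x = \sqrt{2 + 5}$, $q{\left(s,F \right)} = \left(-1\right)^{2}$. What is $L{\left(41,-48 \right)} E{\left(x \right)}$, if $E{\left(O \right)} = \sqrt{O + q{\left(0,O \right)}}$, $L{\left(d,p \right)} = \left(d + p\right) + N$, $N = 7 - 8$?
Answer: $- 8 \sqrt{1 + \sqrt{7}} \approx -15.275$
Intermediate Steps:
$N = -1$
$q{\left(s,F \right)} = 1$
$x = \sqrt{7} \approx 2.6458$
$L{\left(d,p \right)} = -1 + d + p$ ($L{\left(d,p \right)} = \left(d + p\right) - 1 = -1 + d + p$)
$E{\left(O \right)} = \sqrt{1 + O}$ ($E{\left(O \right)} = \sqrt{O + 1} = \sqrt{1 + O}$)
$L{\left(41,-48 \right)} E{\left(x \right)} = \left(-1 + 41 - 48\right) \sqrt{1 + \sqrt{7}} = - 8 \sqrt{1 + \sqrt{7}}$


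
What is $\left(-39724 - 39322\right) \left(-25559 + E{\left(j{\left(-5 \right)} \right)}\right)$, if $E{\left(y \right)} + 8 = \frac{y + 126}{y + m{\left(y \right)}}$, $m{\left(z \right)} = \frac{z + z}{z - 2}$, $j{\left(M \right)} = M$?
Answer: $\frac{50591179012}{25} \approx 2.0236 \cdot 10^{9}$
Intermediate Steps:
$m{\left(z \right)} = \frac{2 z}{-2 + z}$
$E{\left(y \right)} = -8 + \frac{126 + y}{y + \frac{2 y}{-2 + y}}$ ($E{\left(y \right)} = -8 + \frac{y + 126}{y + \frac{2 y}{-2 + y}} = -8 + \frac{126 + y}{y + \frac{2 y}{-2 + y}}$)
$\left(-39724 - 39322\right) \left(-25559 + E{\left(j{\left(-5 \right)} \right)}\right) = \left(-39724 - 39322\right) \left(-25559 - \left(7 + \frac{124}{5} + \frac{252}{25}\right)\right) = - 79046 \left(-25559 - \frac{1047}{25}\right) = \left(-79046\right) \left(- \frac{640022}{25}\right) = \frac{50591179012}{25}$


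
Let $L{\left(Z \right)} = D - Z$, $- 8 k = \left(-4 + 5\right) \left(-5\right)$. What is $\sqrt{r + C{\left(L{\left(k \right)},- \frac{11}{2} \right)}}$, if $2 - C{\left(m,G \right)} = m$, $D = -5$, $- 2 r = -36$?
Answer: $\frac{\sqrt{410}}{4} \approx 5.0621$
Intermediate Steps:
$r = 18$ ($r = \left(- \frac{1}{2}\right) \left(-36\right) = 18$)
$k = \frac{5}{8}$ ($k = - \frac{\left(-4 + 5\right) \left(-5\right)}{8} = - \frac{1 \left(-5\right)}{8} = \left(- \frac{1}{8}\right) \left(-5\right) = \frac{5}{8} \approx 0.625$)
$L{\left(Z \right)} = -5 - Z$
$C{\left(m,G \right)} = 2 - m$
$\sqrt{r + C{\left(L{\left(k \right)},- \frac{11}{2} \right)}} = \sqrt{18 + \left(2 - \left(-5 - \frac{5}{8}\right)\right)} = \sqrt{18 + \left(2 - - \frac{45}{8}\right)} = \sqrt{18 + \left(2 + \frac{45}{8}\right)} = \sqrt{18 + \frac{61}{8}} = \sqrt{\frac{205}{8}} = \frac{\sqrt{410}}{4}$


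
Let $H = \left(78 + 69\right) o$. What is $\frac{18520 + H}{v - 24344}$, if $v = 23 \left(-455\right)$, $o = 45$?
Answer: $- \frac{25135}{34809} \approx -0.72208$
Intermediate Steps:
$H = 6615$ ($H = \left(78 + 69\right) 45 = 147 \cdot 45 = 6615$)
$v = -10465$
$\frac{18520 + H}{v - 24344} = \frac{18520 + 6615}{-10465 - 24344} = \frac{25135}{-34809} = 25135 \left(- \frac{1}{34809}\right) = - \frac{25135}{34809}$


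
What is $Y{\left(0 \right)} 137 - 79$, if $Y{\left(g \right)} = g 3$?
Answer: $-79$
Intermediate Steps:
$Y{\left(g \right)} = 3 g$
$Y{\left(0 \right)} 137 - 79 = 3 \cdot 0 \cdot 137 - 79 = 0 \cdot 137 - 79 = 0 - 79 = -79$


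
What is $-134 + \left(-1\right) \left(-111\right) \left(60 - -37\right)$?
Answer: $10633$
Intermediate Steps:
$-134 + \left(-1\right) \left(-111\right) \left(60 - -37\right) = -134 + 111 \left(60 + 37\right) = -134 + 111 \cdot 97 = -134 + 10767 = 10633$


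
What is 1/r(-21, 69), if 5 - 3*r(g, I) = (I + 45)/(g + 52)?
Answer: 93/41 ≈ 2.2683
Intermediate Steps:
r(g, I) = 5/3 - (45 + I)/(3*(52 + g)) (r(g, I) = 5/3 - (I + 45)/(3*(g + 52)) = 5/3 - (45 + I)/(3*(52 + g)))
1/r(-21, 69) = 1/((215 - 1*69 + 5*(-21))/(3*(52 - 21))) = 1/((⅓)*(215 - 69 - 105)/31) = 1/((⅓)*(1/31)*41) = 1/(41/93) = 93/41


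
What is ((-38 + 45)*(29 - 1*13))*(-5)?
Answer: -560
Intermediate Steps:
((-38 + 45)*(29 - 1*13))*(-5) = (7*(29 - 13))*(-5) = (7*16)*(-5) = 112*(-5) = -560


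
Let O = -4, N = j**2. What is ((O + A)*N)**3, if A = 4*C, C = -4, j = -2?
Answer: -512000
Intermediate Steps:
N = 4 (N = (-2)**2 = 4)
A = -16 (A = 4*(-4) = -16)
((O + A)*N)**3 = ((-4 - 16)*4)**3 = (-20*4)**3 = (-80)**3 = -512000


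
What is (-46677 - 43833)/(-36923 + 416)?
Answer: 30170/12169 ≈ 2.4793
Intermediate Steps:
(-46677 - 43833)/(-36923 + 416) = -90510/(-36507) = -90510*(-1/36507) = 30170/12169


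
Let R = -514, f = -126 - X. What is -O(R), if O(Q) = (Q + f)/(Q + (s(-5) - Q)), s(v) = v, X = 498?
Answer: -1138/5 ≈ -227.60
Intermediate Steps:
f = -624 (f = -126 - 1*498 = -126 - 498 = -624)
O(Q) = 624/5 - Q/5 (O(Q) = (Q - 624)/(Q + (-5 - Q)) = (-624 + Q)/(-5) = (-624 + Q)*(-⅕) = 624/5 - Q/5)
-O(R) = -(624/5 - ⅕*(-514)) = -(624/5 + 514/5) = -1*1138/5 = -1138/5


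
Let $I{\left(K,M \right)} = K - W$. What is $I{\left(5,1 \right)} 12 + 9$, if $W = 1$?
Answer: $57$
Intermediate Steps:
$I{\left(K,M \right)} = -1 + K$ ($I{\left(K,M \right)} = K - 1 = -1 + K$)
$I{\left(5,1 \right)} 12 + 9 = \left(-1 + 5\right) 12 + 9 = 4 \cdot 12 + 9 = 48 + 9 = 57$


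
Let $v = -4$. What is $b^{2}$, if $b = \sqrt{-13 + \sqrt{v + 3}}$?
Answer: $-13 + i \approx -13.0 + 1.0 i$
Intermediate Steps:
$b = \sqrt{-13 + i}$ ($b = \sqrt{-13 + \sqrt{-4 + 3}} = \sqrt{-13 + \sqrt{-1}} = \sqrt{-13 + i} \approx 0.13857 + 3.6082 i$)
$b^{2} = \left(\sqrt{-13 + i}\right)^{2} = -13 + i$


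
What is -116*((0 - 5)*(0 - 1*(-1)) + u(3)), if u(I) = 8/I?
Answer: 812/3 ≈ 270.67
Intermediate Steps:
-116*((0 - 5)*(0 - 1*(-1)) + u(3)) = -116*((0 - 5)*(0 - 1*(-1)) + 8/3) = -116*(-5*(0 + 1) + 8*(1/3)) = -116*(-5*1 + 8/3) = -116*(-5 + 8/3) = -116*(-7/3) = 812/3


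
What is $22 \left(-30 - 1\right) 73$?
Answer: $-49786$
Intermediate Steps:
$22 \left(-30 - 1\right) 73 = 22 \left(-31\right) 73 = \left(-682\right) 73 = -49786$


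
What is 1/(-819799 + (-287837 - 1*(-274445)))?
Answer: -1/833191 ≈ -1.2002e-6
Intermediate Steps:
1/(-819799 + (-287837 - 1*(-274445))) = 1/(-819799 + (-287837 + 274445)) = 1/(-819799 - 13392) = 1/(-833191) = -1/833191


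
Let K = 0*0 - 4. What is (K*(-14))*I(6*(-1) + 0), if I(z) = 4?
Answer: 224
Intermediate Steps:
K = -4 (K = 0 - 4 = -4)
(K*(-14))*I(6*(-1) + 0) = -4*(-14)*4 = 56*4 = 224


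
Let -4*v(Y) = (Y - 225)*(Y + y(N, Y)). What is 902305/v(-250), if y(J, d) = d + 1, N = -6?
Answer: -721844/47405 ≈ -15.227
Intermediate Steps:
y(J, d) = 1 + d
v(Y) = -(1 + 2*Y)*(-225 + Y)/4 (v(Y) = -(Y - 225)*(Y + (1 + Y))/4 = -(-225 + Y)*(1 + 2*Y)/4 = -(1 + 2*Y)*(-225 + Y)/4)
902305/v(-250) = 902305/(225/4 - 1/2*(-250)**2 + (449/4)*(-250)) = 902305/(225/4 - 1/2*62500 - 56125/2) = 902305/(225/4 - 31250 - 56125/2) = 902305/(-237025/4) = 902305*(-4/237025) = -721844/47405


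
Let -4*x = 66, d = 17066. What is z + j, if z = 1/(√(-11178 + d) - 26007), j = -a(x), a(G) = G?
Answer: 22319767299/1352716322 - 16*√23/676358161 ≈ 16.500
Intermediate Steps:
x = -33/2 (x = -¼*66 = -33/2 ≈ -16.500)
j = 33/2 (j = -1*(-33/2) = 33/2 ≈ 16.500)
z = 1/(-26007 + 16*√23) (z = 1/(√(-11178 + 17066) - 26007) = 1/(√5888 - 26007) = 1/(16*√23 - 26007) = 1/(-26007 + 16*√23) ≈ -3.8565e-5)
z + j = (-26007/676358161 - 16*√23/676358161) + 33/2 = 22319767299/1352716322 - 16*√23/676358161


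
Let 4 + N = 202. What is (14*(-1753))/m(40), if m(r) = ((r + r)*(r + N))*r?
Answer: -1753/54400 ≈ -0.032224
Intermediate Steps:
N = 198 (N = -4 + 202 = 198)
m(r) = 2*r²*(198 + r) (m(r) = ((r + r)*(r + 198))*r = ((2*r)*(198 + r))*r = (2*r*(198 + r))*r = 2*r²*(198 + r))
(14*(-1753))/m(40) = (14*(-1753))/((2*40²*(198 + 40))) = -24542/(2*1600*238) = -24542/761600 = -24542*1/761600 = -1753/54400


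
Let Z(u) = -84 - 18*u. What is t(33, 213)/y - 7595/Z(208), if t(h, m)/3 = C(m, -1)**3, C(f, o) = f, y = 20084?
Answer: 13891160741/9610194 ≈ 1445.5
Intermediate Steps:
t(h, m) = 3*m**3
t(33, 213)/y - 7595/Z(208) = (3*213**3)/20084 - 7595/(-84 - 18*208) = (3*9663597)*(1/20084) - 7595/(-84 - 3744) = 28990791*(1/20084) - 7595/(-3828) = 28990791/20084 - 7595*(-1/3828) = 28990791/20084 + 7595/3828 = 13891160741/9610194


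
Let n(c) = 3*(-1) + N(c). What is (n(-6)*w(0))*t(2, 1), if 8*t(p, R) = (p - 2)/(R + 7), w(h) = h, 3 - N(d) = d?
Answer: 0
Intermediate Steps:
N(d) = 3 - d
t(p, R) = (-2 + p)/(8*(7 + R)) (t(p, R) = ((p - 2)/(R + 7))/8 = ((-2 + p)/(7 + R))/8 = (-2 + p)/(8*(7 + R)))
n(c) = -c (n(c) = 3*(-1) + (3 - c) = -3 + (3 - c) = -c)
(n(-6)*w(0))*t(2, 1) = (-1*(-6)*0)*((-2 + 2)/(8*(7 + 1))) = (6*0)*((⅛)*0/8) = 0*((⅛)*(⅛)*0) = 0*0 = 0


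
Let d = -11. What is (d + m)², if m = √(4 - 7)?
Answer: (11 - I*√3)² ≈ 118.0 - 38.105*I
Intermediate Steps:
m = I*√3 (m = √(-3) = I*√3 ≈ 1.732*I)
(d + m)² = (-11 + I*√3)²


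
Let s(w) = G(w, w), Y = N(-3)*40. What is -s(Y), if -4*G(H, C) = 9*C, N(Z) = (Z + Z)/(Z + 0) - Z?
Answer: 450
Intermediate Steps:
N(Z) = 2 - Z (N(Z) = (2*Z)/Z - Z = 2 - Z)
G(H, C) = -9*C/4
Y = 200 (Y = (2 - 1*(-3))*40 = (2 + 3)*40 = 5*40 = 200)
s(w) = -9*w/4
-s(Y) = -(-9)*200/4 = -1*(-450) = 450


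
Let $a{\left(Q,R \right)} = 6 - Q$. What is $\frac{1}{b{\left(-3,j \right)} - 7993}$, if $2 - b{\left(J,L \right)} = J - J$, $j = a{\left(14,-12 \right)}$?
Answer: $- \frac{1}{7991} \approx -0.00012514$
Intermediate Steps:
$j = -8$ ($j = 6 - 14 = -8$)
$b{\left(J,L \right)} = 2$ ($b{\left(J,L \right)} = 2 - \left(J - J\right) = 2 - 0 = 2 + 0 = 2$)
$\frac{1}{b{\left(-3,j \right)} - 7993} = \frac{1}{2 - 7993} = \frac{1}{-7991} = - \frac{1}{7991}$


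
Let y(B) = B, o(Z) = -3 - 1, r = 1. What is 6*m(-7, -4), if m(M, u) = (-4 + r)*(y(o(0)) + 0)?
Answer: 72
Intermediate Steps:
o(Z) = -4
m(M, u) = 12 (m(M, u) = (-4 + 1)*(-4 + 0) = -3*(-4) = 12)
6*m(-7, -4) = 6*12 = 72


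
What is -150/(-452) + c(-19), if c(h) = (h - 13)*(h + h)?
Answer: 274891/226 ≈ 1216.3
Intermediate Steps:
c(h) = 2*h*(-13 + h) (c(h) = (-13 + h)*(2*h) = 2*h*(-13 + h))
-150/(-452) + c(-19) = -150/(-452) + 2*(-19)*(-13 - 19) = -150*(-1/452) + 2*(-19)*(-32) = 75/226 + 1216 = 274891/226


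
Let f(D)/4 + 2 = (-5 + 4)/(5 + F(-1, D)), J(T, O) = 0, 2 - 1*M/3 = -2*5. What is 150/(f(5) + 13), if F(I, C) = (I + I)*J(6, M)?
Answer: 250/7 ≈ 35.714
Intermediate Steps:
M = 36 (M = 6 - (-6)*5 = 6 - 3*(-10) = 6 + 30 = 36)
F(I, C) = 0 (F(I, C) = (I + I)*0 = (2*I)*0 = 0)
f(D) = -44/5 (f(D) = -8 + 4*((-5 + 4)/(5 + 0)) = -8 + 4*(-1/5) = -8 + 4*(-1*⅕) = -8 + 4*(-⅕) = -8 - ⅘ = -44/5)
150/(f(5) + 13) = 150/(-44/5 + 13) = 150/(21/5) = 150*(5/21) = 250/7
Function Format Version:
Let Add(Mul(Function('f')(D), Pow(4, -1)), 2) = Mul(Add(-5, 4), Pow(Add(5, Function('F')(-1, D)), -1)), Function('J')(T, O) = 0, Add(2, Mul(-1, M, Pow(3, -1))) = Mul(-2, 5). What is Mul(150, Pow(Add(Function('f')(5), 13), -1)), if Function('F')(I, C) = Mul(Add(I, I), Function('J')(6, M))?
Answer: Rational(250, 7) ≈ 35.714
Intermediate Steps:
M = 36 (M = Add(6, Mul(-3, Mul(-2, 5))) = Add(6, Mul(-3, -10)) = Add(6, 30) = 36)
Function('F')(I, C) = 0 (Function('F')(I, C) = Mul(Add(I, I), 0) = Mul(Mul(2, I), 0) = 0)
Function('f')(D) = Rational(-44, 5) (Function('f')(D) = Add(-8, Mul(4, Mul(Add(-5, 4), Pow(Add(5, 0), -1)))) = Add(-8, Mul(4, Mul(-1, Pow(5, -1)))) = Add(-8, Mul(4, Mul(-1, Rational(1, 5)))) = Add(-8, Mul(4, Rational(-1, 5))) = Add(-8, Rational(-4, 5)) = Rational(-44, 5))
Mul(150, Pow(Add(Function('f')(5), 13), -1)) = Mul(150, Pow(Add(Rational(-44, 5), 13), -1)) = Mul(150, Pow(Rational(21, 5), -1)) = Mul(150, Rational(5, 21)) = Rational(250, 7)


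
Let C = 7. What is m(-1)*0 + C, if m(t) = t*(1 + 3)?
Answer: 7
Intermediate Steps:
m(t) = 4*t (m(t) = t*4 = 4*t)
m(-1)*0 + C = (4*(-1))*0 + 7 = -4*0 + 7 = 0 + 7 = 7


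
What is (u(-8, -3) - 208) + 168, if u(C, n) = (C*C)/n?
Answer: -184/3 ≈ -61.333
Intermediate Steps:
u(C, n) = C²/n
(u(-8, -3) - 208) + 168 = ((-8)²/(-3) - 208) + 168 = (64*(-⅓) - 208) + 168 = (-64/3 - 208) + 168 = -688/3 + 168 = -184/3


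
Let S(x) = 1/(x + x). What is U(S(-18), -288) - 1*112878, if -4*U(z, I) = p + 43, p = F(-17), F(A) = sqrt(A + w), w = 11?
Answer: -451555/4 - I*sqrt(6)/4 ≈ -1.1289e+5 - 0.61237*I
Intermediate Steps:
F(A) = sqrt(11 + A) (F(A) = sqrt(A + 11) = sqrt(11 + A))
S(x) = 1/(2*x)
p = I*sqrt(6) (p = sqrt(11 - 17) = sqrt(-6) = I*sqrt(6) ≈ 2.4495*I)
U(z, I) = -43/4 - I*sqrt(6)/4 (U(z, I) = -(I*sqrt(6) + 43)/4 = -(43 + I*sqrt(6))/4 = -43/4 - I*sqrt(6)/4)
U(S(-18), -288) - 1*112878 = (-43/4 - I*sqrt(6)/4) - 1*112878 = (-43/4 - I*sqrt(6)/4) - 112878 = -451555/4 - I*sqrt(6)/4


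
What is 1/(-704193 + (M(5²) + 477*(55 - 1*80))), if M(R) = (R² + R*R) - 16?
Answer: -1/714884 ≈ -1.3988e-6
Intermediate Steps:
M(R) = -16 + 2*R² (M(R) = (R² + R²) - 16 = 2*R² - 16 = -16 + 2*R²)
1/(-704193 + (M(5²) + 477*(55 - 1*80))) = 1/(-704193 + ((-16 + 2*(5²)²) + 477*(55 - 1*80))) = 1/(-704193 + ((-16 + 2*25²) + 477*(55 - 80))) = 1/(-704193 + ((-16 + 2*625) + 477*(-25))) = 1/(-704193 + ((-16 + 1250) - 11925)) = 1/(-704193 + (1234 - 11925)) = 1/(-704193 - 10691) = 1/(-714884) = -1/714884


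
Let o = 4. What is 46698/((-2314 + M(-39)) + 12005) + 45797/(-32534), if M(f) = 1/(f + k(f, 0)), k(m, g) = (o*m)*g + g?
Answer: 5242843999/1537020029 ≈ 3.4110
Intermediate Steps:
k(m, g) = g + 4*g*m (k(m, g) = (4*m)*g + g = 4*g*m + g = g + 4*g*m)
M(f) = 1/f (M(f) = 1/(f + 0*(1 + 4*f)) = 1/(f + 0) = 1/f)
46698/((-2314 + M(-39)) + 12005) + 45797/(-32534) = 46698/((-2314 + 1/(-39)) + 12005) + 45797/(-32534) = 46698/((-2314 - 1/39) + 12005) + 45797*(-1/32534) = 46698/(-90247/39 + 12005) - 45797/32534 = 46698/(377948/39) - 45797/32534 = 46698*(39/377948) - 45797/32534 = 910611/188974 - 45797/32534 = 5242843999/1537020029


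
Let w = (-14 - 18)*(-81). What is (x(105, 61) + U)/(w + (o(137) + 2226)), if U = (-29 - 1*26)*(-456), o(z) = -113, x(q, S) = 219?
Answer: 25299/4705 ≈ 5.3770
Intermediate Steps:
w = 2592 (w = -32*(-81) = 2592)
U = 25080 (U = (-29 - 26)*(-456) = -55*(-456) = 25080)
(x(105, 61) + U)/(w + (o(137) + 2226)) = (219 + 25080)/(2592 + (-113 + 2226)) = 25299/(2592 + 2113) = 25299/4705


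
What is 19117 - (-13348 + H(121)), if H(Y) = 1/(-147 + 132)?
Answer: 486976/15 ≈ 32465.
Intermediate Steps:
H(Y) = -1/15 (H(Y) = 1/(-15) = -1/15)
19117 - (-13348 + H(121)) = 19117 - (-13348 - 1/15) = 19117 - 1*(-200221/15) = 19117 + 200221/15 = 486976/15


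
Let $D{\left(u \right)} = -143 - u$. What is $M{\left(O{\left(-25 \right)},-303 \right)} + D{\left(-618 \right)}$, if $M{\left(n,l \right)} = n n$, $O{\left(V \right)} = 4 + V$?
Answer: $916$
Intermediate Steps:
$M{\left(n,l \right)} = n^{2}$
$M{\left(O{\left(-25 \right)},-303 \right)} + D{\left(-618 \right)} = \left(4 - 25\right)^{2} - -475 = \left(-21\right)^{2} + \left(-143 + 618\right) = 441 + 475 = 916$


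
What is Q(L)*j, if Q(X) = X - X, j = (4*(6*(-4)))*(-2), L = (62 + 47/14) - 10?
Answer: 0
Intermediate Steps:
L = 775/14 (L = (62 + 47*(1/14)) - 10 = (62 + 47/14) - 10 = 915/14 - 10 = 775/14 ≈ 55.357)
j = 192 (j = (4*(-24))*(-2) = -96*(-2) = 192)
Q(X) = 0
Q(L)*j = 0*192 = 0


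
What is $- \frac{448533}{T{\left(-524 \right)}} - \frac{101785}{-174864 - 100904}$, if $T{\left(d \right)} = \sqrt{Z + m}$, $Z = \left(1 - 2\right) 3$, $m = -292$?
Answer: $\frac{101785}{275768} + \frac{448533 i \sqrt{295}}{295} \approx 0.3691 + 26115.0 i$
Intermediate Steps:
$Z = -3$ ($Z = \left(-1\right) 3 = -3$)
$T{\left(d \right)} = i \sqrt{295}$ ($T{\left(d \right)} = \sqrt{-3 - 292} = \sqrt{-295} = i \sqrt{295}$)
$- \frac{448533}{T{\left(-524 \right)}} - \frac{101785}{-174864 - 100904} = - \frac{448533}{i \sqrt{295}} - \frac{101785}{-174864 - 100904} = - 448533 \left(- \frac{i \sqrt{295}}{295}\right) - \frac{101785}{-275768} = \frac{448533 i \sqrt{295}}{295} - - \frac{101785}{275768} = \frac{448533 i \sqrt{295}}{295} + \frac{101785}{275768} = \frac{101785}{275768} + \frac{448533 i \sqrt{295}}{295}$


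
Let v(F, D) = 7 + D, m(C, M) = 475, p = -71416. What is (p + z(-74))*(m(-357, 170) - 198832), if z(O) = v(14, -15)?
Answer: 14167450368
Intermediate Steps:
z(O) = -8 (z(O) = 7 - 15 = -8)
(p + z(-74))*(m(-357, 170) - 198832) = (-71416 - 8)*(475 - 198832) = -71424*(-198357) = 14167450368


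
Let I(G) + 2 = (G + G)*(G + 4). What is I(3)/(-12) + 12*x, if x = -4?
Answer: -154/3 ≈ -51.333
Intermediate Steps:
I(G) = -2 + 2*G*(4 + G) (I(G) = -2 + (G + G)*(G + 4) = -2 + (2*G)*(4 + G) = -2 + 2*G*(4 + G))
I(3)/(-12) + 12*x = (-2 + 2*3² + 8*3)/(-12) + 12*(-4) = (-2 + 2*9 + 24)*(-1/12) - 48 = (-2 + 18 + 24)*(-1/12) - 48 = 40*(-1/12) - 48 = -10/3 - 48 = -154/3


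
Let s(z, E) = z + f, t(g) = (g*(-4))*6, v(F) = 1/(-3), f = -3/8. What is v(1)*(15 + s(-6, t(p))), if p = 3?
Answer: -23/8 ≈ -2.8750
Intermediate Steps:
f = -3/8 (f = -3*⅛ = -3/8 ≈ -0.37500)
v(F) = -⅓
t(g) = -24*g (t(g) = -4*g*6 = -24*g)
s(z, E) = -3/8 + z (s(z, E) = z - 3/8 = -3/8 + z)
v(1)*(15 + s(-6, t(p))) = -(15 + (-3/8 - 6))/3 = -(15 - 51/8)/3 = -⅓*69/8 = -23/8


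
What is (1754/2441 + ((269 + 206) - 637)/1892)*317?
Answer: 463315471/2309186 ≈ 200.64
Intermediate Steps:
(1754/2441 + ((269 + 206) - 637)/1892)*317 = (1754*(1/2441) + (475 - 637)*(1/1892))*317 = (1754/2441 - 162*1/1892)*317 = (1754/2441 - 81/946)*317 = (1461563/2309186)*317 = 463315471/2309186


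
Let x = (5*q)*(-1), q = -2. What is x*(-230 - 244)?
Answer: -4740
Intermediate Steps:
x = 10 (x = (5*(-2))*(-1) = -10*(-1) = 10)
x*(-230 - 244) = 10*(-230 - 244) = 10*(-474) = -4740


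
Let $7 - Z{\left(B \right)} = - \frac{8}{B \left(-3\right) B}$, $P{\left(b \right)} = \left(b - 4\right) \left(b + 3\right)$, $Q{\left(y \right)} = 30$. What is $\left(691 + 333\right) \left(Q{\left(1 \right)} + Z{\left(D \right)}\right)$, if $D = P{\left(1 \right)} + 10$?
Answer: $\frac{111616}{3} \approx 37205.0$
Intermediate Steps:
$P{\left(b \right)} = \left(-4 + b\right) \left(3 + b\right)$
$D = -2$ ($D = \left(-12 + 1^{2} - 1\right) + 10 = \left(-12 + 1 - 1\right) + 10 = -12 + 10 = -2$)
$Z{\left(B \right)} = 7 - \frac{8}{3 B^{2}}$ ($Z{\left(B \right)} = 7 - - \frac{8}{B \left(-3\right) B} = 7 - - \frac{8}{- 3 B B} = 7 - - \frac{8}{\left(-3\right) B^{2}} = 7 - - 8 \left(- \frac{1}{3 B^{2}}\right) = 7 - \frac{8}{3 B^{2}}$)
$\left(691 + 333\right) \left(Q{\left(1 \right)} + Z{\left(D \right)}\right) = \left(691 + 333\right) \left(30 + \left(7 - \frac{8}{3 \cdot 4}\right)\right) = 1024 \left(30 + \left(7 - \frac{2}{3}\right)\right) = 1024 \left(30 + \frac{19}{3}\right) = 1024 \cdot \frac{109}{3} = \frac{111616}{3}$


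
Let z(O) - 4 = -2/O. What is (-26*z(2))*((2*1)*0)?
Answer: 0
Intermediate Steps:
z(O) = 4 - 2/O
(-26*z(2))*((2*1)*0) = (-26*(4 - 2/2))*((2*1)*0) = (-26*(4 - 2*½))*(2*0) = -26*(4 - 1)*0 = -26*3*0 = -78*0 = 0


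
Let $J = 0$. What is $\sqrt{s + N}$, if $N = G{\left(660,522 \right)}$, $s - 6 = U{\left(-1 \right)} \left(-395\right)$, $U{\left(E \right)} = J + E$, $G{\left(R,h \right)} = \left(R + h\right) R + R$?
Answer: $\sqrt{781181} \approx 883.84$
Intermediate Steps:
$G{\left(R,h \right)} = R + R \left(R + h\right)$ ($G{\left(R,h \right)} = R \left(R + h\right) + R = R + R \left(R + h\right)$)
$U{\left(E \right)} = E$ ($U{\left(E \right)} = 0 + E = E$)
$s = 401$ ($s = 6 - -395 = 6 + 395 = 401$)
$N = 780780$ ($N = 660 \left(1 + 660 + 522\right) = 660 \cdot 1183 = 780780$)
$\sqrt{s + N} = \sqrt{401 + 780780} = \sqrt{781181}$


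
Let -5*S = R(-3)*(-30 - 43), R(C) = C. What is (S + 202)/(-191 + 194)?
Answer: 791/15 ≈ 52.733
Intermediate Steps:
S = -219/5 (S = -(-3)*(-30 - 43)/5 = -(-3)*(-73)/5 = -⅕*219 = -219/5 ≈ -43.800)
(S + 202)/(-191 + 194) = (-219/5 + 202)/(-191 + 194) = (791/5)/3 = (791/5)*(⅓) = 791/15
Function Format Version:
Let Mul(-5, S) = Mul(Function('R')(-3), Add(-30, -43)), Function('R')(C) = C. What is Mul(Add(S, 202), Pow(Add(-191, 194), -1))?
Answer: Rational(791, 15) ≈ 52.733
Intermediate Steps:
S = Rational(-219, 5) (S = Mul(Rational(-1, 5), Mul(-3, Add(-30, -43))) = Mul(Rational(-1, 5), Mul(-3, -73)) = Mul(Rational(-1, 5), 219) = Rational(-219, 5) ≈ -43.800)
Mul(Add(S, 202), Pow(Add(-191, 194), -1)) = Mul(Add(Rational(-219, 5), 202), Pow(Add(-191, 194), -1)) = Mul(Rational(791, 5), Pow(3, -1)) = Mul(Rational(791, 5), Rational(1, 3)) = Rational(791, 15)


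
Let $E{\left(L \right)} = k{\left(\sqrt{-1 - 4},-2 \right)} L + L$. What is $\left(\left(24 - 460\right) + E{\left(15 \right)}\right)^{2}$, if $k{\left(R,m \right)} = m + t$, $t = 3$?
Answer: $164836$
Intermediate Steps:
$k{\left(R,m \right)} = 3 + m$ ($k{\left(R,m \right)} = m + 3 = 3 + m$)
$E{\left(L \right)} = 2 L$ ($E{\left(L \right)} = \left(3 - 2\right) L + L = 1 L + L = L + L = 2 L$)
$\left(\left(24 - 460\right) + E{\left(15 \right)}\right)^{2} = \left(\left(24 - 460\right) + 2 \cdot 15\right)^{2} = \left(-436 + 30\right)^{2} = \left(-406\right)^{2} = 164836$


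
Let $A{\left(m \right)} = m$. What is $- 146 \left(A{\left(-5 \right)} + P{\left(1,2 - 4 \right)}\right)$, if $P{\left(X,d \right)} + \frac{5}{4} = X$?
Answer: $\frac{1533}{2} \approx 766.5$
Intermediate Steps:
$P{\left(X,d \right)} = - \frac{5}{4} + X$
$- 146 \left(A{\left(-5 \right)} + P{\left(1,2 - 4 \right)}\right) = - 146 \left(-5 + \left(- \frac{5}{4} + 1\right)\right) = - 146 \left(-5 - \frac{1}{4}\right) = \left(-146\right) \left(- \frac{21}{4}\right) = \frac{1533}{2}$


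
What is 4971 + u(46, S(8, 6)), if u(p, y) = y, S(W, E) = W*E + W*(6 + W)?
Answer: 5131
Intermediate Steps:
S(W, E) = E*W + W*(6 + W)
4971 + u(46, S(8, 6)) = 4971 + 8*(6 + 6 + 8) = 4971 + 8*20 = 4971 + 160 = 5131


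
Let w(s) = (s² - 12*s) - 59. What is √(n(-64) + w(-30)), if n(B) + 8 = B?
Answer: √1129 ≈ 33.601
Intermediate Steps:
w(s) = -59 + s² - 12*s
n(B) = -8 + B
√(n(-64) + w(-30)) = √((-8 - 64) + (-59 + (-30)² - 12*(-30))) = √(-72 + (-59 + 900 + 360)) = √(-72 + 1201) = √1129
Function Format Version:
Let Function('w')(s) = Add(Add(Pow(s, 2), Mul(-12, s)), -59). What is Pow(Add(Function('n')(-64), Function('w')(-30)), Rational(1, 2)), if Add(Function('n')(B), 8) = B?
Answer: Pow(1129, Rational(1, 2)) ≈ 33.601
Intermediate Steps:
Function('w')(s) = Add(-59, Pow(s, 2), Mul(-12, s))
Function('n')(B) = Add(-8, B)
Pow(Add(Function('n')(-64), Function('w')(-30)), Rational(1, 2)) = Pow(Add(Add(-8, -64), Add(-59, Pow(-30, 2), Mul(-12, -30))), Rational(1, 2)) = Pow(Add(-72, Add(-59, 900, 360)), Rational(1, 2)) = Pow(Add(-72, 1201), Rational(1, 2)) = Pow(1129, Rational(1, 2))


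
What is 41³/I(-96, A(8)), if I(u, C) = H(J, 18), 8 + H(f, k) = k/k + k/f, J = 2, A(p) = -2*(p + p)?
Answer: 68921/2 ≈ 34461.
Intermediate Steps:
A(p) = -4*p
H(f, k) = -7 + k/f (H(f, k) = -8 + (k/k + k/f) = -8 + (1 + k/f) = -7 + k/f)
I(u, C) = 2 (I(u, C) = -7 + 18/2 = -7 + 18*(½) = -7 + 9 = 2)
41³/I(-96, A(8)) = 41³/2 = 68921*(½) = 68921/2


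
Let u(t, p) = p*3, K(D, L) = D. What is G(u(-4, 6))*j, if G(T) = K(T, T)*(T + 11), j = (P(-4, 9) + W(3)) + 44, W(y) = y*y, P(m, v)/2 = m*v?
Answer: -9918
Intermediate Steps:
P(m, v) = 2*m*v (P(m, v) = 2*(m*v) = 2*m*v)
W(y) = y**2
u(t, p) = 3*p
j = -19 (j = (2*(-4)*9 + 3**2) + 44 = (-72 + 9) + 44 = -63 + 44 = -19)
G(T) = T*(11 + T) (G(T) = T*(T + 11) = T*(11 + T))
G(u(-4, 6))*j = ((3*6)*(11 + 3*6))*(-19) = (18*(11 + 18))*(-19) = (18*29)*(-19) = 522*(-19) = -9918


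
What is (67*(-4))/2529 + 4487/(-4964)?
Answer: -12677975/12553956 ≈ -1.0099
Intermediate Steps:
(67*(-4))/2529 + 4487/(-4964) = -268*1/2529 + 4487*(-1/4964) = -268/2529 - 4487/4964 = -12677975/12553956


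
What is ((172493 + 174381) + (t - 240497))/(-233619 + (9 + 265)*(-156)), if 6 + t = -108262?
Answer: 1891/276363 ≈ 0.0068424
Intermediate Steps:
t = -108268 (t = -6 - 108262 = -108268)
((172493 + 174381) + (t - 240497))/(-233619 + (9 + 265)*(-156)) = ((172493 + 174381) + (-108268 - 240497))/(-233619 + (9 + 265)*(-156)) = (346874 - 348765)/(-233619 + 274*(-156)) = -1891/(-233619 - 42744) = -1891/(-276363) = -1891*(-1/276363) = 1891/276363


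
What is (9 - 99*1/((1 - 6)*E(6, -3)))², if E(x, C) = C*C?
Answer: 3136/25 ≈ 125.44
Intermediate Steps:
E(x, C) = C²
(9 - 99*1/((1 - 6)*E(6, -3)))² = (9 - 99*1/(9*(1 - 6)))² = (9 - 99/((-5*9)))² = (9 - 99/(-45))² = (9 - 99*(-1/45))² = (9 + 11/5)² = (56/5)² = 3136/25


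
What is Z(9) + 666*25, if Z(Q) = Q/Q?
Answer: 16651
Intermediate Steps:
Z(Q) = 1
Z(9) + 666*25 = 1 + 666*25 = 1 + 16650 = 16651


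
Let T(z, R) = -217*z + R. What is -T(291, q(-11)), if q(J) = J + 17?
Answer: 63141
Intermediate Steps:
q(J) = 17 + J
T(z, R) = R - 217*z
-T(291, q(-11)) = -((17 - 11) - 217*291) = -(6 - 63147) = -1*(-63141) = 63141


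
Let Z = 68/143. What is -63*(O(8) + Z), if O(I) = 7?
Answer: -67347/143 ≈ -470.96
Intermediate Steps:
Z = 68/143 (Z = 68*(1/143) = 68/143 ≈ 0.47552)
-63*(O(8) + Z) = -63*(7 + 68/143) = -63*1069/143 = -67347/143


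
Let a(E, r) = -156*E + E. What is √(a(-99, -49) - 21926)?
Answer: I*√6581 ≈ 81.123*I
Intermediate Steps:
a(E, r) = -155*E
√(a(-99, -49) - 21926) = √(-155*(-99) - 21926) = √(15345 - 21926) = √(-6581) = I*√6581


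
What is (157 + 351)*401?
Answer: 203708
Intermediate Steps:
(157 + 351)*401 = 508*401 = 203708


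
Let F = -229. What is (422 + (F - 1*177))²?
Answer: 256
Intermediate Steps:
(422 + (F - 1*177))² = (422 + (-229 - 1*177))² = (422 + (-229 - 177))² = (422 - 406)² = 16² = 256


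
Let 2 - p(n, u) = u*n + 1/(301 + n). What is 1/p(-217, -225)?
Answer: -84/4101133 ≈ -2.0482e-5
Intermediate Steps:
p(n, u) = 2 - 1/(301 + n) - n*u (p(n, u) = 2 - (u*n + 1/(301 + n)) = 2 - (n*u + 1/(301 + n)) = 2 - (1/(301 + n) + n*u) = 2 + (-1/(301 + n) - n*u) = 2 - 1/(301 + n) - n*u)
1/p(-217, -225) = 1/((601 + 2*(-217) - 1*(-225)*(-217)² - 301*(-217)*(-225))/(301 - 217)) = 1/((601 - 434 - 1*(-225)*47089 - 14696325)/84) = 1/((601 - 434 + 10595025 - 14696325)/84) = 1/((1/84)*(-4101133)) = 1/(-4101133/84) = -84/4101133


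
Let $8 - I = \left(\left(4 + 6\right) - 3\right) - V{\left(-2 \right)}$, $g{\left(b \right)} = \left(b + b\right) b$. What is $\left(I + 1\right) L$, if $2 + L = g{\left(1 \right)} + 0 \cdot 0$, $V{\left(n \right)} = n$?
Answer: $0$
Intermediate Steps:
$g{\left(b \right)} = 2 b^{2}$ ($g{\left(b \right)} = 2 b b = 2 b^{2}$)
$L = 0$ ($L = -2 + \left(2 \cdot 1^{2} + 0 \cdot 0\right) = -2 + \left(2 \cdot 1 + 0\right) = -2 + \left(2 + 0\right) = -2 + 2 = 0$)
$I = -1$ ($I = 8 - \left(\left(\left(4 + 6\right) - 3\right) - -2\right) = 8 - \left(\left(10 - 3\right) + 2\right) = 8 - \left(7 + 2\right) = 8 - 9 = -1$)
$\left(I + 1\right) L = \left(-1 + 1\right) 0 = 0 \cdot 0 = 0$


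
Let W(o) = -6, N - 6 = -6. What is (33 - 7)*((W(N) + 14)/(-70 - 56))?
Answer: -104/63 ≈ -1.6508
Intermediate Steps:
N = 0 (N = 6 - 6 = 0)
(33 - 7)*((W(N) + 14)/(-70 - 56)) = (33 - 7)*((-6 + 14)/(-70 - 56)) = 26*(8/(-126)) = 26*(8*(-1/126)) = 26*(-4/63) = -104/63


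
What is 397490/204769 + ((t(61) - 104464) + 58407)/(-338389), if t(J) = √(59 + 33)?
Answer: 143937289443/69291577141 - 2*√23/338389 ≈ 2.0772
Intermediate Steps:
t(J) = 2*√23 (t(J) = √92 = 2*√23)
397490/204769 + ((t(61) - 104464) + 58407)/(-338389) = 397490/204769 + ((2*√23 - 104464) + 58407)/(-338389) = 397490*(1/204769) + ((-104464 + 2*√23) + 58407)*(-1/338389) = 397490/204769 + (-46057 + 2*√23)*(-1/338389) = 397490/204769 + (46057/338389 - 2*√23/338389) = 143937289443/69291577141 - 2*√23/338389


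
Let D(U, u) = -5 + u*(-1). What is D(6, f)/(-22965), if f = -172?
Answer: -167/22965 ≈ -0.0072719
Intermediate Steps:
D(U, u) = -5 - u
D(6, f)/(-22965) = (-5 - 1*(-172))/(-22965) = (-5 + 172)*(-1/22965) = 167*(-1/22965) = -167/22965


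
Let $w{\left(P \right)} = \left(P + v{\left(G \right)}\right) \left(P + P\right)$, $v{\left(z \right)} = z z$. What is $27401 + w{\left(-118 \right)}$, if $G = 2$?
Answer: $54305$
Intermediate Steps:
$v{\left(z \right)} = z^{2}$
$w{\left(P \right)} = 2 P \left(4 + P\right)$ ($w{\left(P \right)} = \left(P + 2^{2}\right) \left(P + P\right) = \left(P + 4\right) 2 P = \left(4 + P\right) 2 P = 2 P \left(4 + P\right)$)
$27401 + w{\left(-118 \right)} = 27401 + 2 \left(-118\right) \left(4 - 118\right) = 27401 + 2 \left(-118\right) \left(-114\right) = 27401 + 26904 = 54305$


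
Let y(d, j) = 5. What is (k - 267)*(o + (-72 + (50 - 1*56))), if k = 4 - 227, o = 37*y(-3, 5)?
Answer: -52430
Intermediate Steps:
o = 185 (o = 37*5 = 185)
k = -223
(k - 267)*(o + (-72 + (50 - 1*56))) = (-223 - 267)*(185 + (-72 + (50 - 1*56))) = -490*(185 + (-72 + (50 - 56))) = -490*(185 + (-72 - 6)) = -490*(185 - 78) = -490*107 = -52430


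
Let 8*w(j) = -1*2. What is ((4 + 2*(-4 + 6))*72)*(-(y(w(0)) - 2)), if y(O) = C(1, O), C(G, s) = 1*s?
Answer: 1296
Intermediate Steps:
w(j) = -1/4 (w(j) = (-1*2)/8 = (1/8)*(-2) = -1/4)
C(G, s) = s
y(O) = O
((4 + 2*(-4 + 6))*72)*(-(y(w(0)) - 2)) = ((4 + 2*(-4 + 6))*72)*(-(-1/4 - 2)) = ((4 + 2*2)*72)*(-1*(-9/4)) = ((4 + 4)*72)*(9/4) = (8*72)*(9/4) = 576*(9/4) = 1296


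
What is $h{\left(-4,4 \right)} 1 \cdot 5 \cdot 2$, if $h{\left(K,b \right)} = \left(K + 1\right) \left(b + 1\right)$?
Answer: $-150$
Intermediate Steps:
$h{\left(K,b \right)} = \left(1 + K\right) \left(1 + b\right)$
$h{\left(-4,4 \right)} 1 \cdot 5 \cdot 2 = \left(1 - 4 + 4 - 16\right) 1 \cdot 5 \cdot 2 = \left(1 - 4 + 4 - 16\right) 5 \cdot 2 = \left(-15\right) 5 \cdot 2 = \left(-75\right) 2 = -150$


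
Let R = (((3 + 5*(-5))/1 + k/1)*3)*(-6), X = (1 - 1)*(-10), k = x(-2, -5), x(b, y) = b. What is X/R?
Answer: 0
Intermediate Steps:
k = -2
X = 0 (X = 0*(-10) = 0)
R = 432 (R = (((3 + 5*(-5))/1 - 2/1)*3)*(-6) = (((3 - 25)*1 - 2*1)*3)*(-6) = ((-22*1 - 2)*3)*(-6) = ((-22 - 2)*3)*(-6) = -24*3*(-6) = -72*(-6) = 432)
X/R = 0/432 = 0*(1/432) = 0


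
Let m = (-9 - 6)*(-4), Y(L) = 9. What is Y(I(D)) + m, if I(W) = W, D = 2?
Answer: 69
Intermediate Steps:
m = 60 (m = -15*(-4) = 60)
Y(I(D)) + m = 9 + 60 = 69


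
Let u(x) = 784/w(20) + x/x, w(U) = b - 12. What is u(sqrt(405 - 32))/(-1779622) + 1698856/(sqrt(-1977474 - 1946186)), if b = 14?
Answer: -393/1779622 - 849428*I*sqrt(980915)/980915 ≈ -0.00022083 - 857.65*I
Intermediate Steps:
w(U) = 2 (w(U) = 14 - 12 = 2)
u(x) = 393 (u(x) = 784/2 + x/x = 784*(1/2) + 1 = 392 + 1 = 393)
u(sqrt(405 - 32))/(-1779622) + 1698856/(sqrt(-1977474 - 1946186)) = 393/(-1779622) + 1698856/(sqrt(-1977474 - 1946186)) = 393*(-1/1779622) + 1698856/(sqrt(-3923660)) = -393/1779622 + 1698856/((2*I*sqrt(980915))) = -393/1779622 + 1698856*(-I*sqrt(980915)/1961830) = -393/1779622 - 849428*I*sqrt(980915)/980915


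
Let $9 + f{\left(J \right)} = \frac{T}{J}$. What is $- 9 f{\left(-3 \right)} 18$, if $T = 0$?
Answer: $1458$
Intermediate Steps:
$f{\left(J \right)} = -9$ ($f{\left(J \right)} = -9 + \frac{0}{J} = -9 + 0 = -9$)
$- 9 f{\left(-3 \right)} 18 = \left(-9\right) \left(-9\right) 18 = 81 \cdot 18 = 1458$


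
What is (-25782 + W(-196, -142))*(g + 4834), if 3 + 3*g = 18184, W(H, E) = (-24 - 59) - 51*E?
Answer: -608655509/3 ≈ -2.0289e+8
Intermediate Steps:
W(H, E) = -83 - 51*E
g = 18181/3 (g = -1 + (⅓)*18184 = -1 + 18184/3 = 18181/3 ≈ 6060.3)
(-25782 + W(-196, -142))*(g + 4834) = (-25782 + (-83 - 51*(-142)))*(18181/3 + 4834) = (-25782 + (-83 + 7242))*(32683/3) = (-25782 + 7159)*(32683/3) = -18623*32683/3 = -608655509/3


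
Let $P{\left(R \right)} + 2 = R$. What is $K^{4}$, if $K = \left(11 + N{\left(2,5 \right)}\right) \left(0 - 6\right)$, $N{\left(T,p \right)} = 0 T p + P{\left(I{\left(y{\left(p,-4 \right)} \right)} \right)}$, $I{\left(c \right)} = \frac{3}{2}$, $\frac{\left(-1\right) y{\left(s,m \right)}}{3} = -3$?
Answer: $15752961$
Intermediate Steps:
$y{\left(s,m \right)} = 9$ ($y{\left(s,m \right)} = \left(-3\right) \left(-3\right) = 9$)
$I{\left(c \right)} = \frac{3}{2}$ ($I{\left(c \right)} = 3 \cdot \frac{1}{2} = \frac{3}{2}$)
$P{\left(R \right)} = -2 + R$
$N{\left(T,p \right)} = - \frac{1}{2}$ ($N{\left(T,p \right)} = 0 T p + \left(-2 + \frac{3}{2}\right) = 0 p - \frac{1}{2} = 0 - \frac{1}{2} = - \frac{1}{2}$)
$K = -63$ ($K = \left(11 - \frac{1}{2}\right) \left(0 - 6\right) = \frac{21}{2} \left(-6\right) = -63$)
$K^{4} = \left(-63\right)^{4} = 15752961$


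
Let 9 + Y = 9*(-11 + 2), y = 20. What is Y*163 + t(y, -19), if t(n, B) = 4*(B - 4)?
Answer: -14762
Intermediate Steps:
t(n, B) = -16 + 4*B (t(n, B) = 4*(-4 + B) = -16 + 4*B)
Y = -90 (Y = -9 + 9*(-11 + 2) = -9 + 9*(-9) = -9 - 81 = -90)
Y*163 + t(y, -19) = -90*163 + (-16 + 4*(-19)) = -14670 + (-16 - 76) = -14670 - 92 = -14762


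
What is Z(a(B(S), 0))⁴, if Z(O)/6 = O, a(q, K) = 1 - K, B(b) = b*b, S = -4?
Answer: 1296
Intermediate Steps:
B(b) = b²
Z(O) = 6*O
Z(a(B(S), 0))⁴ = (6*(1 - 1*0))⁴ = (6*(1 + 0))⁴ = (6*1)⁴ = 6⁴ = 1296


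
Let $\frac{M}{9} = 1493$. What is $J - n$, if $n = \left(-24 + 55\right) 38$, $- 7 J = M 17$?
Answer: $- \frac{236675}{7} \approx -33811.0$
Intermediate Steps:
$M = 13437$ ($M = 9 \cdot 1493 = 13437$)
$J = - \frac{228429}{7}$ ($J = - \frac{13437 \cdot 17}{7} = \left(- \frac{1}{7}\right) 228429 = - \frac{228429}{7} \approx -32633.0$)
$n = 1178$ ($n = 31 \cdot 38 = 1178$)
$J - n = - \frac{228429}{7} - 1178 = - \frac{236675}{7}$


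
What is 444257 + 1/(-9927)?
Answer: 4410139238/9927 ≈ 4.4426e+5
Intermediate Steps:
444257 + 1/(-9927) = 444257 - 1/9927 = 4410139238/9927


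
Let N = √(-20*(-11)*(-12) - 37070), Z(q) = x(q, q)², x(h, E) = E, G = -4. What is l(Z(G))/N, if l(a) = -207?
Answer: 207*I*√110/2090 ≈ 1.0388*I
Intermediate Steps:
Z(q) = q²
N = 19*I*√110 (N = √(220*(-12) - 37070) = √(-2640 - 37070) = √(-39710) = 19*I*√110 ≈ 199.27*I)
l(Z(G))/N = -207*(-I*√110/2090) = -(-207)*I*√110/2090 = 207*I*√110/2090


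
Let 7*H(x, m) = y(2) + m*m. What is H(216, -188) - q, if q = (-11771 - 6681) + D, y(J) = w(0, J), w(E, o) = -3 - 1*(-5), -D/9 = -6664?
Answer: -255322/7 ≈ -36475.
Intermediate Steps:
D = 59976 (D = -9*(-6664) = 59976)
w(E, o) = 2 (w(E, o) = -3 + 5 = 2)
y(J) = 2
H(x, m) = 2/7 + m²/7 (H(x, m) = (2 + m*m)/7 = (2 + m²)/7 = 2/7 + m²/7)
q = 41524 (q = (-11771 - 6681) + 59976 = -18452 + 59976 = 41524)
H(216, -188) - q = (2/7 + (⅐)*(-188)²) - 1*41524 = (2/7 + (⅐)*35344) - 41524 = (2/7 + 35344/7) - 41524 = 35346/7 - 41524 = -255322/7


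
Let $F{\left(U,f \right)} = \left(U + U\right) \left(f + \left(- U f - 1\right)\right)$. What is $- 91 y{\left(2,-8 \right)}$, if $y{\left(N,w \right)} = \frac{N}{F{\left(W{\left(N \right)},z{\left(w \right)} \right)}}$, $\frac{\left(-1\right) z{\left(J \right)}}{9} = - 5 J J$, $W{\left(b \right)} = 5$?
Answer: $\frac{91}{57605} \approx 0.0015797$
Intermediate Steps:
$z{\left(J \right)} = 45 J^{2}$ ($z{\left(J \right)} = - 9 - 5 J J = - 9 \left(- 5 J^{2}\right) = 45 J^{2}$)
$F{\left(U,f \right)} = 2 U \left(-1 + f - U f\right)$ ($F{\left(U,f \right)} = 2 U \left(f - \left(1 + U f\right)\right) = 2 U \left(-1 + f - U f\right)$)
$y{\left(N,w \right)} = \frac{N}{-10 - 1800 w^{2}}$ ($y{\left(N,w \right)} = \frac{N}{2 \cdot 5 \left(-1 + 45 w^{2} - 5 \cdot 45 w^{2}\right)} = \frac{N}{2 \cdot 5 \left(-1 + 45 w^{2} - 225 w^{2}\right)} = \frac{N}{2 \cdot 5 \left(-1 - 180 w^{2}\right)} = \frac{N}{-10 - 1800 w^{2}}$)
$- 91 y{\left(2,-8 \right)} = - 91 \left(\left(-1\right) 2 \frac{1}{10 + 1800 \left(-8\right)^{2}}\right) = - 91 \left(\left(-1\right) 2 \frac{1}{10 + 1800 \cdot 64}\right) = - 91 \left(\left(-1\right) 2 \frac{1}{10 + 115200}\right) = - 91 \left(\left(-1\right) 2 \cdot \frac{1}{115210}\right) = \left(-91\right) \left(- \frac{1}{57605}\right) = \frac{91}{57605}$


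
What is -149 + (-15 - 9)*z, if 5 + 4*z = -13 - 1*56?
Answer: 295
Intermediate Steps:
z = -37/2 (z = -5/4 + (-13 - 1*56)/4 = -5/4 + (-13 - 56)/4 = -5/4 + (¼)*(-69) = -5/4 - 69/4 = -37/2 ≈ -18.500)
-149 + (-15 - 9)*z = -149 + (-15 - 9)*(-37/2) = -149 - 24*(-37/2) = -149 + 444 = 295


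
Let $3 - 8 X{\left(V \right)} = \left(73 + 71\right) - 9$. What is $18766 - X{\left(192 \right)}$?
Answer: $\frac{37565}{2} \approx 18783.0$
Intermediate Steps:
$X{\left(V \right)} = - \frac{33}{2}$ ($X{\left(V \right)} = \frac{3}{8} - \frac{\left(73 + 71\right) - 9}{8} = \frac{3}{8} - \frac{144 - 9}{8} = \frac{3}{8} - \frac{135}{8} = - \frac{33}{2}$)
$18766 - X{\left(192 \right)} = 18766 - - \frac{33}{2} = 18766 + \frac{33}{2} = \frac{37565}{2}$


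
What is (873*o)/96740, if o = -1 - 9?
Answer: -873/9674 ≈ -0.090242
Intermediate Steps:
o = -10
(873*o)/96740 = (873*(-10))/96740 = -8730*1/96740 = -873/9674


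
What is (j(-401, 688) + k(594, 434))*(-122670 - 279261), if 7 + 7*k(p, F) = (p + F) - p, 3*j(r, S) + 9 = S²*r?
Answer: 25430277532290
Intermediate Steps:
j(r, S) = -3 + r*S²/3 (j(r, S) = -3 + (S²*r)/3 = -3 + (r*S²)/3 = -3 + r*S²/3)
k(p, F) = -1 + F/7 (k(p, F) = -1 + ((p + F) - p)/7 = -1 + ((F + p) - p)/7 = -1 + F/7)
(j(-401, 688) + k(594, 434))*(-122670 - 279261) = ((-3 + (⅓)*(-401)*688²) + (-1 + (⅐)*434))*(-122670 - 279261) = ((-3 + (⅓)*(-401)*473344) + (-1 + 62))*(-401931) = ((-3 - 189810944/3) + 61)*(-401931) = (-189810953/3 + 61)*(-401931) = -189810770/3*(-401931) = 25430277532290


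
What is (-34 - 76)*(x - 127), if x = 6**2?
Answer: 10010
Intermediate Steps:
x = 36
(-34 - 76)*(x - 127) = (-34 - 76)*(36 - 127) = -110*(-91) = 10010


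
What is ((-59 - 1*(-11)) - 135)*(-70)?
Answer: 12810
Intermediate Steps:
((-59 - 1*(-11)) - 135)*(-70) = ((-59 + 11) - 135)*(-70) = (-48 - 135)*(-70) = -183*(-70) = 12810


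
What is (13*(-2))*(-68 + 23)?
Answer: 1170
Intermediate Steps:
(13*(-2))*(-68 + 23) = -26*(-45) = 1170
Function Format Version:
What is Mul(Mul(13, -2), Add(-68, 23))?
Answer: 1170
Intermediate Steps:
Mul(Mul(13, -2), Add(-68, 23)) = Mul(-26, -45) = 1170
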